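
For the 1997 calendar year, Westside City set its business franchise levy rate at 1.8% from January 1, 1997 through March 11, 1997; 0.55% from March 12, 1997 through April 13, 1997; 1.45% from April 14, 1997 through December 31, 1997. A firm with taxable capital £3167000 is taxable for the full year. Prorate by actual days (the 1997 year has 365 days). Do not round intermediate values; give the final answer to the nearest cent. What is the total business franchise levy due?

January 1 – March 11, 1997: 70 days at 1.8% → £3167000 × 1.8% × 70/365 = £10932.6575
March 12 – April 13, 1997: 33 days at 0.55% → £3167000 × 0.55% × 33/365 = £1574.8233
April 14 – December 31, 1997: 262 days at 1.45% → £3167000 × 1.45% × 262/365 = £32962.8301
Total = £45470.3110

£45470.31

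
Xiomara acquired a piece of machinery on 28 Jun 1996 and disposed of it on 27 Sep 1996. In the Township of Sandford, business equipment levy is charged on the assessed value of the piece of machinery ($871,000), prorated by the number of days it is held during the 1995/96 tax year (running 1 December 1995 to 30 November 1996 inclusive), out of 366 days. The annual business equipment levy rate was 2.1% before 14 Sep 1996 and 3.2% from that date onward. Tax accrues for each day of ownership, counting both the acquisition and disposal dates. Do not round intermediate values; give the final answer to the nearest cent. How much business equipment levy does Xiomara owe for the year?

28 Jun – 13 Sep 1996: 78 days at 2.1% → $871,000 × 2.1% × 78/366 = $3,898.0820
14 Sep – 27 Sep 1996: 14 days at 3.2% → $871,000 × 3.2% × 14/366 = $1,066.1421
Total = $4,964.2240

$4,964.22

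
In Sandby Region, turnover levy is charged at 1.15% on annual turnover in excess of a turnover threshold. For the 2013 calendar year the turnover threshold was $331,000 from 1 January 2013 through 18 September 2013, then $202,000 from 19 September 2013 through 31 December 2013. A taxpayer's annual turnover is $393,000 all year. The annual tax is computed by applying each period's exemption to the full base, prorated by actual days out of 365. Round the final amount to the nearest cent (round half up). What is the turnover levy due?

$1,135.70

1 January – 18 September 2013: 261 days, exemption $331,000 → ($393,000 − $331,000) × 1.15% × 261/365 = $509.8438
19 September – 31 December 2013: 104 days, exemption $202,000 → ($393,000 − $202,000) × 1.15% × 104/365 = $625.8521
Total = $1,135.6959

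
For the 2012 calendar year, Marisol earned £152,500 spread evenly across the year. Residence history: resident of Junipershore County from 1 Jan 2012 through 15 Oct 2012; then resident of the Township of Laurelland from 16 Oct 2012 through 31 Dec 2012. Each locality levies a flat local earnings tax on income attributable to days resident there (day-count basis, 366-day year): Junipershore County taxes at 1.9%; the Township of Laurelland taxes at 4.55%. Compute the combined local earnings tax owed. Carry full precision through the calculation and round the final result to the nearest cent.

Junipershore County, 1 Jan – 15 Oct 2012: 289 days → £152,500 × 1.9% × 289/366 = £2,287.9167
The Township of Laurelland, 16 Oct – 31 Dec 2012: 77 days → £152,500 × 4.55% × 77/366 = £1,459.7917
Total = £3,747.7083

£3,747.71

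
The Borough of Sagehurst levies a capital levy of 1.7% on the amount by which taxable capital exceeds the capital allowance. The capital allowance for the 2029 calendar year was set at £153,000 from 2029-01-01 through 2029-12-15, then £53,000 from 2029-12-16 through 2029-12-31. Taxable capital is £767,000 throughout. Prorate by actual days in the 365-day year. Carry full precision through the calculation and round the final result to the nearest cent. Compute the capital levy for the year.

£10,512.52

2029-01-01 to 2029-12-15: 349 days, exemption £153,000 → (£767,000 − £153,000) × 1.7% × 349/365 = £9,980.4438
2029-12-16 to 2029-12-31: 16 days, exemption £53,000 → (£767,000 − £53,000) × 1.7% × 16/365 = £532.0767
Total = £10,512.5205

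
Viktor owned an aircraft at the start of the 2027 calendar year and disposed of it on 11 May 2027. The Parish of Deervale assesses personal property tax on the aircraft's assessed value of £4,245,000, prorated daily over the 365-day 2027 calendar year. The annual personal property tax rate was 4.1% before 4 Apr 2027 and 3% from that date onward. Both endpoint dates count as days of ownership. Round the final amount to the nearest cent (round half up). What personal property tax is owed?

1 Jan – 3 Apr 2027: 93 days at 4.1% → £4,245,000 × 4.1% × 93/365 = £44,345.7123
4 Apr – 11 May 2027: 38 days at 3% → £4,245,000 × 3% × 38/365 = £13,258.3562
Total = £57,604.0685

£57,604.07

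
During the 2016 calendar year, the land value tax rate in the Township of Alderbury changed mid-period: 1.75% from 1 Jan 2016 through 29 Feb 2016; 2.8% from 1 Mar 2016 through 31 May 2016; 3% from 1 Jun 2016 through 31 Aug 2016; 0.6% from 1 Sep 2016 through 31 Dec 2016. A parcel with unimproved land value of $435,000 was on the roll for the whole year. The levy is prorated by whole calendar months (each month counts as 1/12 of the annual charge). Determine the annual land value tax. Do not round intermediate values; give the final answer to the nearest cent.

1 Jan – 29 Feb 2016: 2 months at 1.75% → $435,000 × 1.75% × 2/12 = $1,268.7500
1 Mar – 31 May 2016: 3 months at 2.8% → $435,000 × 2.8% × 3/12 = $3,045.0000
1 Jun – 31 Aug 2016: 3 months at 3% → $435,000 × 3% × 3/12 = $3,262.5000
1 Sep – 31 Dec 2016: 4 months at 0.6% → $435,000 × 0.6% × 4/12 = $870.0000
Total = $8,446.2500

$8,446.25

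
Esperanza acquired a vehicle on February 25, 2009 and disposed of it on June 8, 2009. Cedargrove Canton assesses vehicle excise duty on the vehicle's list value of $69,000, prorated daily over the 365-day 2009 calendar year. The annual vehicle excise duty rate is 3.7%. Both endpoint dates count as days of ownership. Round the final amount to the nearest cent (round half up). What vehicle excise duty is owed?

$727.43

Days held (February 25 – June 8, 2009): 104 out of 365
Tax = $69,000 × 3.7% × 104/365 = $727.4301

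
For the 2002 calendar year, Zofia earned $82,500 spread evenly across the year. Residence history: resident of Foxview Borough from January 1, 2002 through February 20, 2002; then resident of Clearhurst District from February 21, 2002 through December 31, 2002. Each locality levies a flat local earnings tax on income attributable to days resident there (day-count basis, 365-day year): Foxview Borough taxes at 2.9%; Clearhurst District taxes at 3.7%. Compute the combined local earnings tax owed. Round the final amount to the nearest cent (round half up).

Foxview Borough, January 1 – February 20, 2002: 51 days → $82,500 × 2.9% × 51/365 = $334.2945
Clearhurst District, February 21 – December 31, 2002: 314 days → $82,500 × 3.7% × 314/365 = $2,625.9863
Total = $2,960.2808

$2,960.28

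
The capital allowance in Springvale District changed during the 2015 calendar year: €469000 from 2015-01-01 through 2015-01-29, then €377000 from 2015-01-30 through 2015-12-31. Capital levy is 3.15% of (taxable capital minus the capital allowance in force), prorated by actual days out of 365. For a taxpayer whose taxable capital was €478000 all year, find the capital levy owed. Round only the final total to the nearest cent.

2015-01-01 to 2015-01-29: 29 days, exemption €469000 → (€478000 − €469000) × 3.15% × 29/365 = €22.5247
2015-01-30 to 2015-12-31: 336 days, exemption €377000 → (€478000 − €377000) × 3.15% × 336/365 = €2928.7233
Total = €2951.2479

€2951.25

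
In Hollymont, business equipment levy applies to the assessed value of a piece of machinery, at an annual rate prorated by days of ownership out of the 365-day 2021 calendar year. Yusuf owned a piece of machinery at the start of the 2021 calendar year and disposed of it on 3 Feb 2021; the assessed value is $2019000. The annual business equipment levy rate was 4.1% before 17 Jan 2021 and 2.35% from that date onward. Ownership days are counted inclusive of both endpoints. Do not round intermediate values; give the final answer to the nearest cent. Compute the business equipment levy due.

$5968.50

1 Jan – 16 Jan 2021: 16 days at 4.1% → $2019000 × 4.1% × 16/365 = $3628.6685
17 Jan – 3 Feb 2021: 18 days at 2.35% → $2019000 × 2.35% × 18/365 = $2339.8274
Total = $5968.4959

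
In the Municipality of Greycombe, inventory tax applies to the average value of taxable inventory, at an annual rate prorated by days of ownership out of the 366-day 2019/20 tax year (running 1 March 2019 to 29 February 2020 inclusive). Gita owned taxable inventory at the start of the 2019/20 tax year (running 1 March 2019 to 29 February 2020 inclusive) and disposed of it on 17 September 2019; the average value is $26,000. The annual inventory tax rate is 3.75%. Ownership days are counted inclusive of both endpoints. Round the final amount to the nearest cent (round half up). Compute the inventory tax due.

Days held (1 March – 17 September 2019): 201 out of 366
Tax = $26,000 × 3.75% × 201/366 = $535.4508

$535.45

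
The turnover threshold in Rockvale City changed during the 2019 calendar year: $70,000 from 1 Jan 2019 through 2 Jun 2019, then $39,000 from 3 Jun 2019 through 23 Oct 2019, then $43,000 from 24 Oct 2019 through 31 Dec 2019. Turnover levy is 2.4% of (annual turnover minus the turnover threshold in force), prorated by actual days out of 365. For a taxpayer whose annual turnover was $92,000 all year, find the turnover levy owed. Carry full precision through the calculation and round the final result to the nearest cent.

$941.98

1 Jan – 2 Jun 2019: 153 days, exemption $70,000 → ($92,000 − $70,000) × 2.4% × 153/365 = $221.3260
3 Jun – 23 Oct 2019: 143 days, exemption $39,000 → ($92,000 − $39,000) × 2.4% × 143/365 = $498.3452
24 Oct – 31 Dec 2019: 69 days, exemption $43,000 → ($92,000 − $43,000) × 2.4% × 69/365 = $222.3123
Total = $941.9836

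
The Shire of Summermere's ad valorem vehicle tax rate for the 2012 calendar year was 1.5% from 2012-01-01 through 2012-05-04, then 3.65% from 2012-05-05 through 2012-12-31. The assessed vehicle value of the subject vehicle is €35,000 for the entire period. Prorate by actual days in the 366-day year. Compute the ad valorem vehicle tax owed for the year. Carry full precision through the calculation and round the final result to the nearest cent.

2012-01-01 to 2012-05-04: 125 days at 1.5% → €35,000 × 1.5% × 125/366 = €179.3033
2012-05-05 to 2012-12-31: 241 days at 3.65% → €35,000 × 3.65% × 241/366 = €841.1954
Total = €1,020.4986

€1,020.50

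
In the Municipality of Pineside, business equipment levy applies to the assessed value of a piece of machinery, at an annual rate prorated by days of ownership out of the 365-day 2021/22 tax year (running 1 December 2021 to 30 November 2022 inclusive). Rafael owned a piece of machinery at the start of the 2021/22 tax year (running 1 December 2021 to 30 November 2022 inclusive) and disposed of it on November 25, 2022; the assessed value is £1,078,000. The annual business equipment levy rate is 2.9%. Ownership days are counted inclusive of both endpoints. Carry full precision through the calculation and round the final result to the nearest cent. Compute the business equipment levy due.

£30,833.75

Days held (December 1, 2021 – November 25, 2022): 360 out of 365
Tax = £1,078,000 × 2.9% × 360/365 = £30,833.7534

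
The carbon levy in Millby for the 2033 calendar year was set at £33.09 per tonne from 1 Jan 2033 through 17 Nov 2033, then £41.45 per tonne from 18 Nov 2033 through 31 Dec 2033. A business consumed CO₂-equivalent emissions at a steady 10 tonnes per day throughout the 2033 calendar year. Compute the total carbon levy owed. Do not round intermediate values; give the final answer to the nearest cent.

£124456.90

1 Jan – 17 Nov 2033: 321 days × 10 tonnes/day = 3,210 tonnes at £33.09/tonne → £106218.90
18 Nov – 31 Dec 2033: 44 days × 10 tonnes/day = 440 tonnes at £41.45/tonne → £18238.00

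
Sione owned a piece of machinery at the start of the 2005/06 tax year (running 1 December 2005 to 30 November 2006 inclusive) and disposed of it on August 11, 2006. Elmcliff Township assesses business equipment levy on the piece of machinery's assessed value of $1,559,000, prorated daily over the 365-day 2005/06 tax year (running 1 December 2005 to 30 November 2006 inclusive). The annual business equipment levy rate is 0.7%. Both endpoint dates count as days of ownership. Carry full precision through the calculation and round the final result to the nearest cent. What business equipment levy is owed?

Days held (December 1, 2005 – August 11, 2006): 254 out of 365
Tax = $1,559,000 × 0.7% × 254/365 = $7,594.2521

$7,594.25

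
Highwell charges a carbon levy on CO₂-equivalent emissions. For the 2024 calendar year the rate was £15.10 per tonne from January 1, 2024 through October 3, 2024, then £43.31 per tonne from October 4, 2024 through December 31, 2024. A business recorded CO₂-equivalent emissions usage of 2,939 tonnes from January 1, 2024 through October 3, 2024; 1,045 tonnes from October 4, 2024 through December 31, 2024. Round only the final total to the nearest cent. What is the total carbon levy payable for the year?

January 1 – October 3, 2024: 2,939 tonnes at £15.10/tonne → £44378.90
October 4 – December 31, 2024: 1,045 tonnes at £43.31/tonne → £45258.95

£89637.85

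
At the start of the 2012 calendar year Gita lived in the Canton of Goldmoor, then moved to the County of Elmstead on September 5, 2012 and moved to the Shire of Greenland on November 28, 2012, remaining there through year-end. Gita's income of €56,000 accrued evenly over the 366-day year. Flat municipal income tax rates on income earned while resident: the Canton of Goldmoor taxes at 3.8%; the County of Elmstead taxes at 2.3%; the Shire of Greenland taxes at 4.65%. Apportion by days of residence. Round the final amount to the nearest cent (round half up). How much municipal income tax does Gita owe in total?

€1,979.43

The Canton of Goldmoor, January 1 – September 4, 2012: 248 days → €56,000 × 3.8% × 248/366 = €1,441.9235
The County of Elmstead, September 5 – November 27, 2012: 84 days → €56,000 × 2.3% × 84/366 = €295.6066
The Shire of Greenland, November 28 – December 31, 2012: 34 days → €56,000 × 4.65% × 34/366 = €241.9016
Total = €1,979.4317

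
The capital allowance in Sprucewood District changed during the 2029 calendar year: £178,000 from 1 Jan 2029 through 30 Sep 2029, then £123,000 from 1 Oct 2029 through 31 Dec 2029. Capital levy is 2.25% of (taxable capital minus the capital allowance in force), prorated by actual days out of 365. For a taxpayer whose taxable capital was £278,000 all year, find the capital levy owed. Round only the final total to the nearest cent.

1 Jan – 30 Sep 2029: 273 days, exemption £178,000 → (£278,000 − £178,000) × 2.25% × 273/365 = £1,682.8767
1 Oct – 31 Dec 2029: 92 days, exemption £123,000 → (£278,000 − £123,000) × 2.25% × 92/365 = £879.0411
Total = £2,561.9178

£2,561.92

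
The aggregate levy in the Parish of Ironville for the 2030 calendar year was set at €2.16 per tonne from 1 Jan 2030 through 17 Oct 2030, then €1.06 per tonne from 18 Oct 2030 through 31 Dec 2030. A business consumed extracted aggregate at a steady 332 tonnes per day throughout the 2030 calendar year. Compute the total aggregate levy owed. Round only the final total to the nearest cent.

€234,358.80

1 Jan – 17 Oct 2030: 290 days × 332 tonnes/day = 96,280 tonnes at €2.16/tonne → €207,964.80
18 Oct – 31 Dec 2030: 75 days × 332 tonnes/day = 24,900 tonnes at €1.06/tonne → €26,394.00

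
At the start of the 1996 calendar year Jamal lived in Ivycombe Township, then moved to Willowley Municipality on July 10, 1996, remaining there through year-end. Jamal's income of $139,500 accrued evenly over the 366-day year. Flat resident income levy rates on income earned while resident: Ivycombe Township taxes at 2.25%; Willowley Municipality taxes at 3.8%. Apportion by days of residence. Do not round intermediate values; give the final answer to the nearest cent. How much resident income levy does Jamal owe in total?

Ivycombe Township, January 1 – July 9, 1996: 191 days → $139,500 × 2.25% × 191/366 = $1,637.9816
Willowley Municipality, July 10 – December 31, 1996: 175 days → $139,500 × 3.8% × 175/366 = $2,534.6311
Total = $4,172.6127

$4,172.61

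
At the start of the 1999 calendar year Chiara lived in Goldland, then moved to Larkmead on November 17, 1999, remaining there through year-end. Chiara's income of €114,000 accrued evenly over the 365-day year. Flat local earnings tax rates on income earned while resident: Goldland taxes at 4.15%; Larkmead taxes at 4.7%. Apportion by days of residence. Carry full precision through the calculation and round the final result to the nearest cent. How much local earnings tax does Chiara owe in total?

€4,808.30

Goldland, January 1 – November 16, 1999: 320 days → €114,000 × 4.15% × 320/365 = €4,147.7260
Larkmead, November 17 – December 31, 1999: 45 days → €114,000 × 4.7% × 45/365 = €660.5753
Total = €4,808.3014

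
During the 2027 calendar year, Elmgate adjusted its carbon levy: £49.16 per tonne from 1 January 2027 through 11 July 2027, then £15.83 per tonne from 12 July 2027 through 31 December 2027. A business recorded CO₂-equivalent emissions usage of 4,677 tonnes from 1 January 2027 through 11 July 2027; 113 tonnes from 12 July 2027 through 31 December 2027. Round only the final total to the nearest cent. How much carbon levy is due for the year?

1 January – 11 July 2027: 4,677 tonnes at £49.16/tonne → £229921.32
12 July – 31 December 2027: 113 tonnes at £15.83/tonne → £1788.79

£231710.11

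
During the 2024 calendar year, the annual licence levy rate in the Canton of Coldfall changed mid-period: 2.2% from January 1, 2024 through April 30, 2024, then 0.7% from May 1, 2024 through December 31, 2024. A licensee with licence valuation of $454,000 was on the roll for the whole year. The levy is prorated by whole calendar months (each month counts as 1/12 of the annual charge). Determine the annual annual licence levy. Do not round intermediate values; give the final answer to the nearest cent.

$5,448.00

January 1 – April 30, 2024: 4 months at 2.2% → $454,000 × 2.2% × 4/12 = $3,329.3333
May 1 – December 31, 2024: 8 months at 0.7% → $454,000 × 0.7% × 8/12 = $2,118.6667
Total = $5,448.0000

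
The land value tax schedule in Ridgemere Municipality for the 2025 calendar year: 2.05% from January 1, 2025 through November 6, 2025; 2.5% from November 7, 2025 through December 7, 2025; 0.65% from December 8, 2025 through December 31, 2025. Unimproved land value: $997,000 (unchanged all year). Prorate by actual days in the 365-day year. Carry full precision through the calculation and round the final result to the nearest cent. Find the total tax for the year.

$19,901.76

January 1 – November 6, 2025: 310 days at 2.05% → $997,000 × 2.05% × 310/365 = $17,358.7260
November 7 – December 7, 2025: 31 days at 2.5% → $997,000 × 2.5% × 31/365 = $2,116.9178
December 8 – December 31, 2025: 24 days at 0.65% → $997,000 × 0.65% × 24/365 = $426.1151
Total = $19,901.7589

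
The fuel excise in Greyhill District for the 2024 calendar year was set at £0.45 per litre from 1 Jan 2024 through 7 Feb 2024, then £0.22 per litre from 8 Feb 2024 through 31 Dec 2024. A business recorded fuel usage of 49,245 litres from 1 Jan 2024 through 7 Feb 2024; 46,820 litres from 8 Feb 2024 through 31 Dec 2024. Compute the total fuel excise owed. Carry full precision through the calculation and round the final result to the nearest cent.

£32,460.65

1 Jan – 7 Feb 2024: 49,245 litres at £0.45/litre → £22,160.25
8 Feb – 31 Dec 2024: 46,820 litres at £0.22/litre → £10,300.40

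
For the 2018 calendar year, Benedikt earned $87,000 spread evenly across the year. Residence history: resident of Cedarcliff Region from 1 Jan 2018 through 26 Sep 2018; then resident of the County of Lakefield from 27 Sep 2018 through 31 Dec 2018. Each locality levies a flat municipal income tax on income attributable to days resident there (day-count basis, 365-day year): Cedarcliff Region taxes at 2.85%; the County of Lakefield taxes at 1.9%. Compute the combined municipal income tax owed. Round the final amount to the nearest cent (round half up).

$2,262.12

Cedarcliff Region, 1 Jan – 26 Sep 2018: 269 days → $87,000 × 2.85% × 269/365 = $1,827.3575
The County of Lakefield, 27 Sep – 31 Dec 2018: 96 days → $87,000 × 1.9% × 96/365 = $434.7616
Total = $2,262.1192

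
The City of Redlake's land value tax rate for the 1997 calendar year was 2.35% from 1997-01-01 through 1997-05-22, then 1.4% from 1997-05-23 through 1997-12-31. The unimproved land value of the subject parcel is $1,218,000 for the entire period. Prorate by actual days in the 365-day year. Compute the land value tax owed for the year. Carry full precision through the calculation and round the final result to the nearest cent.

1997-01-01 to 1997-05-22: 142 days at 2.35% → $1,218,000 × 2.35% × 142/365 = $11,135.5233
1997-05-23 to 1997-12-31: 223 days at 1.4% → $1,218,000 × 1.4% × 223/365 = $10,418.0712
Total = $21,553.5945

$21,553.59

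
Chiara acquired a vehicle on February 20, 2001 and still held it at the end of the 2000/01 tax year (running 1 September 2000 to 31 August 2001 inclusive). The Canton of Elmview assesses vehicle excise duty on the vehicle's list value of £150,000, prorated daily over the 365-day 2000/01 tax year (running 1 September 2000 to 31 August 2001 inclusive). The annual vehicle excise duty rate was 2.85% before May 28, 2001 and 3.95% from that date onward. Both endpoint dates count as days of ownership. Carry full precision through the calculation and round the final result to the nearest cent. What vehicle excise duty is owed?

£2,694.45

February 20 – May 27, 2001: 97 days at 2.85% → £150,000 × 2.85% × 97/365 = £1,136.0959
May 28 – August 31, 2001: 96 days at 3.95% → £150,000 × 3.95% × 96/365 = £1,558.3562
Total = £2,694.4521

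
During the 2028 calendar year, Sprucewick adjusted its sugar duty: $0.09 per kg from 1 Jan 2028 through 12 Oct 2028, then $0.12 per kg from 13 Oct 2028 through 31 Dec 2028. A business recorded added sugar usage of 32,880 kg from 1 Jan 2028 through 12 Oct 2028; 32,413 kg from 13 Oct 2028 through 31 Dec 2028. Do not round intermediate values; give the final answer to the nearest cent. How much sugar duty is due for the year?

1 Jan – 12 Oct 2028: 32,880 kg at $0.09/kg → $2,959.20
13 Oct – 31 Dec 2028: 32,413 kg at $0.12/kg → $3,889.56

$6,848.76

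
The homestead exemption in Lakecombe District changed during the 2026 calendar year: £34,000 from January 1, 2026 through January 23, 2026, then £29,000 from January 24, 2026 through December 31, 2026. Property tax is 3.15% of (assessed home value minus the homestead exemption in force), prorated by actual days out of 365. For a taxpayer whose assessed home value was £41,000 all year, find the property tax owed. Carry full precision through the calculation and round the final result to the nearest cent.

January 1 – January 23, 2026: 23 days, exemption £34,000 → (£41,000 − £34,000) × 3.15% × 23/365 = £13.8945
January 24 – December 31, 2026: 342 days, exemption £29,000 → (£41,000 − £29,000) × 3.15% × 342/365 = £354.1808
Total = £368.0753

£368.08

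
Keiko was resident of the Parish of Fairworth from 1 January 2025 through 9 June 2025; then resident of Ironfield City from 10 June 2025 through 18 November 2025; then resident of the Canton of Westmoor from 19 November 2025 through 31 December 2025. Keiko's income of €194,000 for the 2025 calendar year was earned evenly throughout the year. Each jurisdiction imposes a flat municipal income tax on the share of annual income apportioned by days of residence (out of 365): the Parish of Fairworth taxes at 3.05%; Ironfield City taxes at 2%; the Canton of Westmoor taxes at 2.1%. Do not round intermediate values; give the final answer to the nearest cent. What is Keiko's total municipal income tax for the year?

€4,795.79

The Parish of Fairworth, 1 January – 9 June 2025: 160 days → €194,000 × 3.05% × 160/365 = €2,593.7534
Ironfield City, 10 June – 18 November 2025: 162 days → €194,000 × 2% × 162/365 = €1,722.0822
The Canton of Westmoor, 19 November – 31 December 2025: 43 days → €194,000 × 2.1% × 43/365 = €479.9507
Total = €4,795.7863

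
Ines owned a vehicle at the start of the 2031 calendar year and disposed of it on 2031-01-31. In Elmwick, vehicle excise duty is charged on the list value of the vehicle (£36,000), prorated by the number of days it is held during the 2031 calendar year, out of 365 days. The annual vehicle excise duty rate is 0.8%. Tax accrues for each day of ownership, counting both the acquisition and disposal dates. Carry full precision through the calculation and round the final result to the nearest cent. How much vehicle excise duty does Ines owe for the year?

£24.46

Days held (2031-01-01 to 2031-01-31): 31 out of 365
Tax = £36,000 × 0.8% × 31/365 = £24.4603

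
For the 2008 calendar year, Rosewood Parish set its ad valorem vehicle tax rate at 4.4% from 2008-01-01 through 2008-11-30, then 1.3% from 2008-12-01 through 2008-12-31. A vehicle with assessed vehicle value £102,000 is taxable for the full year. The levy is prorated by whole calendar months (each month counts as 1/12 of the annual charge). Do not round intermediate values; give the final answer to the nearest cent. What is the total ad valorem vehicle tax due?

2008-01-01 to 2008-11-30: 11 months at 4.4% → £102,000 × 4.4% × 11/12 = £4,114.0000
2008-12-01 to 2008-12-31: 1 month at 1.3% → £102,000 × 1.3% × 1/12 = £110.5000
Total = £4,224.5000

£4,224.50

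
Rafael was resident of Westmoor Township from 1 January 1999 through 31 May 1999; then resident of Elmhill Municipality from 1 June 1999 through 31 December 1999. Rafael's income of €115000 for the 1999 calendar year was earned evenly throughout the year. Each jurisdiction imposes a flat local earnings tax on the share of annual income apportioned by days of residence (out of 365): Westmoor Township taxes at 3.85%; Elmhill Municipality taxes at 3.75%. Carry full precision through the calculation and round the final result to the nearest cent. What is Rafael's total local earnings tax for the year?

Westmoor Township, 1 January – 31 May 1999: 151 days → €115000 × 3.85% × 151/365 = €1831.6507
Elmhill Municipality, 1 June – 31 December 1999: 214 days → €115000 × 3.75% × 214/365 = €2528.4247
Total = €4360.0753

€4360.08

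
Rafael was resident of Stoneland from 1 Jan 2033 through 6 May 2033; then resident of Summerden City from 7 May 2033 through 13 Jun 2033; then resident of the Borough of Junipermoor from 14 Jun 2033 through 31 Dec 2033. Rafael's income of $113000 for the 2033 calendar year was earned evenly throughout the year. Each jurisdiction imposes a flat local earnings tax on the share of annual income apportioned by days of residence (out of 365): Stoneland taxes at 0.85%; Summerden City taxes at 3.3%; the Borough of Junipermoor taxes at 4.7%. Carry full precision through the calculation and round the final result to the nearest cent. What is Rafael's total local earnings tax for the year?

Stoneland, 1 Jan – 6 May 2033: 126 days → $113000 × 0.85% × 126/365 = $331.5699
Summerden City, 7 May – 13 Jun 2033: 38 days → $113000 × 3.3% × 38/365 = $388.2247
The Borough of Junipermoor, 14 Jun – 31 Dec 2033: 201 days → $113000 × 4.7% × 201/365 = $2924.6877
Total = $3644.4822

$3644.48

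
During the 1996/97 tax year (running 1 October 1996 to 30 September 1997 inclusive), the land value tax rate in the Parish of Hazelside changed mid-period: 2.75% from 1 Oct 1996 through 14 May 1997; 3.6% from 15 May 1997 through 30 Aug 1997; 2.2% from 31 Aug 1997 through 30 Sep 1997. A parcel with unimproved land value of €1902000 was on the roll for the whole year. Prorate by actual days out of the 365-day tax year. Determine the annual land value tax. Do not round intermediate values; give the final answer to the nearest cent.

1 Oct 1996 – 14 May 1997: 226 days at 2.75% → €1902000 × 2.75% × 226/365 = €32386.1096
15 May – 30 Aug 1997: 108 days at 3.6% → €1902000 × 3.6% × 108/365 = €20260.2082
31 Aug – 30 Sep 1997: 31 days at 2.2% → €1902000 × 2.2% × 31/365 = €3553.8740
Total = €56200.1918

€56200.19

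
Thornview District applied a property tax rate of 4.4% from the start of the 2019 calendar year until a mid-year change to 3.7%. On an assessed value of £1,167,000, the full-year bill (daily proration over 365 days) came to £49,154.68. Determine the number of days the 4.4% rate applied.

267 days

Let d = days at the first rate; then 365 − d days at the second rate.
£1,167,000 × [4.4%·d + 3.7%·(365−d)] / 365 = £49,154.68
Solving gives d = 267, so the new rate took effect on 25 September 2019.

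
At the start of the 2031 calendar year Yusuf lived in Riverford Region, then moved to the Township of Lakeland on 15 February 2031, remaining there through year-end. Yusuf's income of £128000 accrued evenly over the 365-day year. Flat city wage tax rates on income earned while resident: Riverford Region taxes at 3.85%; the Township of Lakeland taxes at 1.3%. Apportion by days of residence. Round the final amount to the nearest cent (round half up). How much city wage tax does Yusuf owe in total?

Riverford Region, 1 January – 14 February 2031: 45 days → £128000 × 3.85% × 45/365 = £607.5616
The Township of Lakeland, 15 February – 31 December 2031: 320 days → £128000 × 1.3% × 320/365 = £1458.8493
Total = £2066.4110

£2066.41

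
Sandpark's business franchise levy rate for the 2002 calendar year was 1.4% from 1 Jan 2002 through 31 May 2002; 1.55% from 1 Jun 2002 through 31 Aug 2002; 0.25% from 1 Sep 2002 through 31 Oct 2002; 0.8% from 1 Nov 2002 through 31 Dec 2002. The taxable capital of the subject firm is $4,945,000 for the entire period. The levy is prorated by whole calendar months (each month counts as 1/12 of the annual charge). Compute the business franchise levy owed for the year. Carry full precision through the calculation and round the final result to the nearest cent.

$56,661.46

1 Jan – 31 May 2002: 5 months at 1.4% → $4,945,000 × 1.4% × 5/12 = $28,845.8333
1 Jun – 31 Aug 2002: 3 months at 1.55% → $4,945,000 × 1.55% × 3/12 = $19,161.8750
1 Sep – 31 Oct 2002: 2 months at 0.25% → $4,945,000 × 0.25% × 2/12 = $2,060.4167
1 Nov – 31 Dec 2002: 2 months at 0.8% → $4,945,000 × 0.8% × 2/12 = $6,593.3333
Total = $56,661.4583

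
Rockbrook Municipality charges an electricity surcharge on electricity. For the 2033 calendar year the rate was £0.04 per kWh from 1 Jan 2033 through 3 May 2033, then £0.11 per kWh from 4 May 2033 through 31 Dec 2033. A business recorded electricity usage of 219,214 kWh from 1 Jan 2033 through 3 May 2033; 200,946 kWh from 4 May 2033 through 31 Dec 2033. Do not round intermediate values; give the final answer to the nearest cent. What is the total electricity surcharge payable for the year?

£30872.62

1 Jan – 3 May 2033: 219,214 kWh at £0.04/kWh → £8768.56
4 May – 31 Dec 2033: 200,946 kWh at £0.11/kWh → £22104.06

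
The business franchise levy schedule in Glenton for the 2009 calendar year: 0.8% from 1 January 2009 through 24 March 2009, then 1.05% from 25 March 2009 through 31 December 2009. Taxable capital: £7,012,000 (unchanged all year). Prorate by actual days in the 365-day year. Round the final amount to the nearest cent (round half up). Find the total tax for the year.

£69,639.73

1 January – 24 March 2009: 83 days at 0.8% → £7,012,000 × 0.8% × 83/365 = £12,756.0767
25 March – 31 December 2009: 282 days at 1.05% → £7,012,000 × 1.05% × 282/365 = £56,883.6493
Total = £69,639.7260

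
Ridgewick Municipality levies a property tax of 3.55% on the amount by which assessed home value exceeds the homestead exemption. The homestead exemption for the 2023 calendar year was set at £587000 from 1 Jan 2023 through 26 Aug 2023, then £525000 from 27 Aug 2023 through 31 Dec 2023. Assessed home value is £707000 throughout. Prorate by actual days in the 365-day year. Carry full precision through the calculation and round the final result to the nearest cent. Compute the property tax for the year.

1 Jan – 26 Aug 2023: 238 days, exemption £587000 → (£707000 − £587000) × 3.55% × 238/365 = £2777.7534
27 Aug – 31 Dec 2023: 127 days, exemption £525000 → (£707000 − £525000) × 3.55% × 127/365 = £2248.0740
Total = £5025.8274

£5025.83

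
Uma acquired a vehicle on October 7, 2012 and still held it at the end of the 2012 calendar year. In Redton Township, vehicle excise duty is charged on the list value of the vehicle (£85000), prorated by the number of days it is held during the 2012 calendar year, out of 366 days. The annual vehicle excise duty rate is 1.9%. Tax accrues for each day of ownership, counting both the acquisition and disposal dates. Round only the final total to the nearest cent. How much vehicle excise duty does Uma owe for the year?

Days held (October 7 – December 31, 2012): 86 out of 366
Tax = £85000 × 1.9% × 86/366 = £379.4809

£379.48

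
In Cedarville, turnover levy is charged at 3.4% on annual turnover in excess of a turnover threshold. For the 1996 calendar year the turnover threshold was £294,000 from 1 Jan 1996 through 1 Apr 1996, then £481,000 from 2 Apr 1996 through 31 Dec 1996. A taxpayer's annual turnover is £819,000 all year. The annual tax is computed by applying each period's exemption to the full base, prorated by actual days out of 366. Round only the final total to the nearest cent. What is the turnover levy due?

1 Jan – 1 Apr 1996: 92 days, exemption £294,000 → (£819,000 − £294,000) × 3.4% × 92/366 = £4,486.8852
2 Apr – 31 Dec 1996: 274 days, exemption £481,000 → (£819,000 − £481,000) × 3.4% × 274/366 = £8,603.3005
Total = £13,090.1858

£13,090.19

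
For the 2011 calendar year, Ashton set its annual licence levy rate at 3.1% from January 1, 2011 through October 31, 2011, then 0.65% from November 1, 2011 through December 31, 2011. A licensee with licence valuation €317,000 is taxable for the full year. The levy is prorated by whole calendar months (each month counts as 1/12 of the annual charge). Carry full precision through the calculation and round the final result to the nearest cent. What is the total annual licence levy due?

January 1 – October 31, 2011: 10 months at 3.1% → €317,000 × 3.1% × 10/12 = €8,189.1667
November 1 – December 31, 2011: 2 months at 0.65% → €317,000 × 0.65% × 2/12 = €343.4167
Total = €8,532.5833

€8,532.58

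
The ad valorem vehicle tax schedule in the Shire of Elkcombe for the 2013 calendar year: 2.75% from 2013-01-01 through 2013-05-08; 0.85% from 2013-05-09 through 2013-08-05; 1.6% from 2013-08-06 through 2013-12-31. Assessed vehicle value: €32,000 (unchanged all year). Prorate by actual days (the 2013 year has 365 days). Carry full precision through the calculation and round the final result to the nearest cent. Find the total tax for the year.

€582.53

2013-01-01 to 2013-05-08: 128 days at 2.75% → €32,000 × 2.75% × 128/365 = €308.6027
2013-05-09 to 2013-08-05: 89 days at 0.85% → €32,000 × 0.85% × 89/365 = €66.3233
2013-08-06 to 2013-12-31: 148 days at 1.6% → €32,000 × 1.6% × 148/365 = €207.6055
Total = €582.5315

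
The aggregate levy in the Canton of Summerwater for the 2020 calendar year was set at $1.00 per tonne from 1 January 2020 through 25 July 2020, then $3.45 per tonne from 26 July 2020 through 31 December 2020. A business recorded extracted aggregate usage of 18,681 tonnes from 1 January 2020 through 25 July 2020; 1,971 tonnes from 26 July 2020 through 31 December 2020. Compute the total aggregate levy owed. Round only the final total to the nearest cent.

1 January – 25 July 2020: 18,681 tonnes at $1.00/tonne → $18,681.00
26 July – 31 December 2020: 1,971 tonnes at $3.45/tonne → $6,799.95

$25,480.95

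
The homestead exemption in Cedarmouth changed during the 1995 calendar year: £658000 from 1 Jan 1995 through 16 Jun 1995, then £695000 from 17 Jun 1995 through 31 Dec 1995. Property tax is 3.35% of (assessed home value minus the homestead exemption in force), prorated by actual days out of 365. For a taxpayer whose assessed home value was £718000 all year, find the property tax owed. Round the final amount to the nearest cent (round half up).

1 Jan – 16 Jun 1995: 167 days, exemption £658000 → (£718000 − £658000) × 3.35% × 167/365 = £919.6438
17 Jun – 31 Dec 1995: 198 days, exemption £695000 → (£718000 − £695000) × 3.35% × 198/365 = £417.9699
Total = £1337.6137

£1337.61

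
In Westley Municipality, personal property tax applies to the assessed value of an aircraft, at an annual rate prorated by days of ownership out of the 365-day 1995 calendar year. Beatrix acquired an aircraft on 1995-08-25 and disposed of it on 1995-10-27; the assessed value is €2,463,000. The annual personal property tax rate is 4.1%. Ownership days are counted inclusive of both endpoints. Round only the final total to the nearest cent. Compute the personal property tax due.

€17,706.61

Days held (1995-08-25 to 1995-10-27): 64 out of 365
Tax = €2,463,000 × 4.1% × 64/365 = €17,706.6082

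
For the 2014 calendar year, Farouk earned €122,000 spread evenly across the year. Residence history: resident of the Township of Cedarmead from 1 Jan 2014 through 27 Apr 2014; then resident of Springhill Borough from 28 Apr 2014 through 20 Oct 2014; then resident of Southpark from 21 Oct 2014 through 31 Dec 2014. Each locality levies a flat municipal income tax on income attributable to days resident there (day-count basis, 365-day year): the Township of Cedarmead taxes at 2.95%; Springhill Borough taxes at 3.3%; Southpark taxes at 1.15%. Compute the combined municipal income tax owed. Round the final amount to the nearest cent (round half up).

The Township of Cedarmead, 1 Jan – 27 Apr 2014: 117 days → €122,000 × 2.95% × 117/365 = €1,153.6521
Springhill Borough, 28 Apr – 20 Oct 2014: 176 days → €122,000 × 3.3% × 176/365 = €1,941.3041
Southpark, 21 Oct – 31 Dec 2014: 72 days → €122,000 × 1.15% × 72/365 = €276.7562
Total = €3,371.7123

€3,371.71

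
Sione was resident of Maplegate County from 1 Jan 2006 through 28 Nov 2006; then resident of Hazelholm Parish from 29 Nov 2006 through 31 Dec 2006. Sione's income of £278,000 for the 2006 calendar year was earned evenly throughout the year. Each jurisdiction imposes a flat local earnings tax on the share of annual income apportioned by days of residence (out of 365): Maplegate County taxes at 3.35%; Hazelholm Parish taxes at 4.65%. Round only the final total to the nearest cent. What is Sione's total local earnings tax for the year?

Maplegate County, 1 Jan – 28 Nov 2006: 332 days → £278,000 × 3.35% × 332/365 = £8,471.0027
Hazelholm Parish, 29 Nov – 31 Dec 2006: 33 days → £278,000 × 4.65% × 33/365 = £1,168.7425
Total = £9,639.7452

£9,639.75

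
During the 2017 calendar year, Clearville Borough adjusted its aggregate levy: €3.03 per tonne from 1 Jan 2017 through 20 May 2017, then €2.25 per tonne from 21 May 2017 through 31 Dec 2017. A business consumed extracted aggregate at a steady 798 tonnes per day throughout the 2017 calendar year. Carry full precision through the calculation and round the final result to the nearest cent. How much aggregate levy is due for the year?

€742,499.10

1 Jan – 20 May 2017: 140 days × 798 tonnes/day = 111,720 tonnes at €3.03/tonne → €338,511.60
21 May – 31 Dec 2017: 225 days × 798 tonnes/day = 179,550 tonnes at €2.25/tonne → €403,987.50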